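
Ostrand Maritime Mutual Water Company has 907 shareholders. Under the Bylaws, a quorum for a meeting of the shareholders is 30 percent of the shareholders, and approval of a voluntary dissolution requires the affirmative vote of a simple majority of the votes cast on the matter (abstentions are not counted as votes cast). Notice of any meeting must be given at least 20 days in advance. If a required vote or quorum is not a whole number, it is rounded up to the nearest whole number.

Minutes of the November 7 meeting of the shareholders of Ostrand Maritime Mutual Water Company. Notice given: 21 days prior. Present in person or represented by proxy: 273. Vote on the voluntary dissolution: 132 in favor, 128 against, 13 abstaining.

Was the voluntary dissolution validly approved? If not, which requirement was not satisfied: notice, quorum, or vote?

Notice: 21 days given; 20 required. Satisfied.
Quorum: 30% of 907 = 272.10, rounded up to 273; 273 present. Satisfied.
Vote: requires a majority of the votes cast (273 − 13 abstaining = 260); a majority of 260 is 131, so 131 needed; 132 in favor. Satisfied.

Valid — all requirements satisfied.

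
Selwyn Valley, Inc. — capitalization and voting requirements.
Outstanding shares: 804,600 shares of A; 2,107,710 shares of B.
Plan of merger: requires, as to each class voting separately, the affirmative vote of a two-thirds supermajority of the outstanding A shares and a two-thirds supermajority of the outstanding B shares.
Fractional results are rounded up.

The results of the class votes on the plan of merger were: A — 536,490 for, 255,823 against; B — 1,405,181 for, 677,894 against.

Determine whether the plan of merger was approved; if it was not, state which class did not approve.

Approved — every class gave the required vote.

A: 2/3 of 804600 = 536400; 536,400 required, 536,490 in favor — approved.
B: 2/3 of 2107710 = 1405140; 1,405,140 required, 1,405,181 in favor — approved.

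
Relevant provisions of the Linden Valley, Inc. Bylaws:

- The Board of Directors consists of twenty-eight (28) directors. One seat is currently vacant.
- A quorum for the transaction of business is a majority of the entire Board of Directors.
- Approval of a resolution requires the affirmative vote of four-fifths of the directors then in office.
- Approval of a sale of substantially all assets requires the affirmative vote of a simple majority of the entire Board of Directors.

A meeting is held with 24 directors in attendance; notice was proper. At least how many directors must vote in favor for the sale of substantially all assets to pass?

The sale of substantially all assets requires a majority of the entire Board of Directors (28).
A majority of 28 is 15.

15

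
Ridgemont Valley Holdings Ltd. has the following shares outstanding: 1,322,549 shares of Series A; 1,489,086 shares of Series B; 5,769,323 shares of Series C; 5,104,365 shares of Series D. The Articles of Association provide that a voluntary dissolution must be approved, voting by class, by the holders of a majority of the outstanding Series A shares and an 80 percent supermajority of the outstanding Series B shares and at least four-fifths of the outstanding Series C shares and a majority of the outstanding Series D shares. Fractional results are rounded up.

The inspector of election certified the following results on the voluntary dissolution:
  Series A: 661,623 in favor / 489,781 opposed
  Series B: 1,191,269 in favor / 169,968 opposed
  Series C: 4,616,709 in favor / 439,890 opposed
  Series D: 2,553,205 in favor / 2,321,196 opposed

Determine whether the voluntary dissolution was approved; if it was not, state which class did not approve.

Series A: a majority of 1322549 is 661275; 661,275 required, 661,623 in favor — approved.
Series B: 4/5 of 1489086 = 1191268.80, rounded up to 1191269; 1,191,269 required, 1,191,269 in favor — approved.
Series C: 4/5 of 5769323 = 4615458.40, rounded up to 4615459; 4,615,459 required, 4,616,709 in favor — approved.
Series D: a majority of 5104365 is 2552183; 2,552,183 required, 2,553,205 in favor — approved.

Approved — every class gave the required vote.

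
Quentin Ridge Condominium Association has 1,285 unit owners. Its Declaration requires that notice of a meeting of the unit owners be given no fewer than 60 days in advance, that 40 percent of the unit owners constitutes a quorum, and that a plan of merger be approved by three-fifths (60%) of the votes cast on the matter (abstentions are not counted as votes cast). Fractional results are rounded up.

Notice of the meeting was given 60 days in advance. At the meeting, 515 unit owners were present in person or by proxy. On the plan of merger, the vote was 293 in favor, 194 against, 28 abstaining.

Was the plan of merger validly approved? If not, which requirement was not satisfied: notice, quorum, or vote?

Notice: 60 days given; 60 required. Satisfied.
Quorum: 40% of 1,285 = 514; 515 present. Satisfied.
Vote: requires three-fifths of the votes cast (515 − 28 abstaining = 487); 3/5 of 487 = 292.20, rounded up to 293, so 293 needed; 293 in favor. Satisfied.

Valid — all requirements satisfied.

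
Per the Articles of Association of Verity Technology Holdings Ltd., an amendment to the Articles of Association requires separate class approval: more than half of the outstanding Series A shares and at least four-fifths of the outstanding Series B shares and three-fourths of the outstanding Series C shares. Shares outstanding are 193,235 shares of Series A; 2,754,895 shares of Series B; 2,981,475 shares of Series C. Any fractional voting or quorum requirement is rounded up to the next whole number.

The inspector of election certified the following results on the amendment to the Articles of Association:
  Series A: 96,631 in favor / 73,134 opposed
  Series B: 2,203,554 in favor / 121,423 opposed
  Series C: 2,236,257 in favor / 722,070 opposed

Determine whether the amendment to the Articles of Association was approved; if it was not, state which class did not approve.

Not approved — the Series B shares did not give the required vote.

Series A: a majority of 193235 is 96618; 96,618 required, 96,631 in favor — approved.
Series B: 4/5 of 2754895 = 2203916; 2,203,916 required, 2,203,554 in favor — not approved.
Series C: 3/4 of 2981475 = 2236106.25, rounded up to 2236107; 2,236,107 required, 2,236,257 in favor — approved.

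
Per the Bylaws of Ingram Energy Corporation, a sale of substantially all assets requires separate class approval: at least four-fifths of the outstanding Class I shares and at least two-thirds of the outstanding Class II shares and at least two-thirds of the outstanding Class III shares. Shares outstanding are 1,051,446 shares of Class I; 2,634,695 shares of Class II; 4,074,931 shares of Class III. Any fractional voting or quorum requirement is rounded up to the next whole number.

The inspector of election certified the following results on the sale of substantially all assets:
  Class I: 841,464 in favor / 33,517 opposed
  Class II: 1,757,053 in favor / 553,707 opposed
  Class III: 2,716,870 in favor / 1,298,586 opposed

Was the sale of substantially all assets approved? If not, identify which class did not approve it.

Approved — every class gave the required vote.

Class I: 4/5 of 1051446 = 841156.80, rounded up to 841157; 841,157 required, 841,464 in favor — approved.
Class II: 2/3 of 2634695 = 1756463.33, rounded up to 1756464; 1,756,464 required, 1,757,053 in favor — approved.
Class III: 2/3 of 4074931 = 2716620.67, rounded up to 2716621; 2,716,621 required, 2,716,870 in favor — approved.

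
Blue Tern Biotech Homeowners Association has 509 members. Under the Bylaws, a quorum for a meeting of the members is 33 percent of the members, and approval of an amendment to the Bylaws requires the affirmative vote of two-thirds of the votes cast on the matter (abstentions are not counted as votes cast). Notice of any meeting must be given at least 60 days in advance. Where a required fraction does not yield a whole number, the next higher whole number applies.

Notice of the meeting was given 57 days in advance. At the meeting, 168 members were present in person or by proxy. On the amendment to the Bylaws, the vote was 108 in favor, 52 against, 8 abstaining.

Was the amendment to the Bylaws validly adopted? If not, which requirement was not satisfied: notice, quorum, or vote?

Invalid — notice requirement not satisfied.

Notice: 57 days given; 60 required. Not satisfied.
Quorum: 33% of 509 = 167.97, rounded up to 168; 168 present. Satisfied.
Vote: requires two-thirds of the votes cast (168 − 8 abstaining = 160); 2/3 of 160 = 106.67, rounded up to 107, so 107 needed; 108 in favor. Satisfied.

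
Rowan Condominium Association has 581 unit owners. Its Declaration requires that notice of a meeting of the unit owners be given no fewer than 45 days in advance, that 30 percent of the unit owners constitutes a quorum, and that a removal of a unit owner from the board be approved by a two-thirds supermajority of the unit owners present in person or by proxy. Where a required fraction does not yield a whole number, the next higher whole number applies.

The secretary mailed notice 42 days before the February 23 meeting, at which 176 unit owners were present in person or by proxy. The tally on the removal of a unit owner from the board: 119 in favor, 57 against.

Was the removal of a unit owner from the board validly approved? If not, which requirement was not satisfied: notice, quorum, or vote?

Notice: 42 days given; 45 required. Not satisfied.
Quorum: 30% of 581 = 174.30, rounded up to 175; 176 present. Satisfied.
Vote: requires two-thirds of those present (176); 2/3 of 176 = 117.33, rounded up to 118, so 118 needed; 119 in favor. Satisfied.

Invalid — notice requirement not satisfied.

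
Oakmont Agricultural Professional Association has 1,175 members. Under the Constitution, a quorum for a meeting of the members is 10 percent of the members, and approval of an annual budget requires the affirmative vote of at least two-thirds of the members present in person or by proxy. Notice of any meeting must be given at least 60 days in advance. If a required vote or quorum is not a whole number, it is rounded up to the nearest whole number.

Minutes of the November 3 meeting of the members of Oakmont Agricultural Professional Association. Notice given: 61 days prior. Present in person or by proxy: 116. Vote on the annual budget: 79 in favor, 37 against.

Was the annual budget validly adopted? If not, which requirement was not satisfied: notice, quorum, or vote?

Notice: 61 days given; 60 required. Satisfied.
Quorum: 10% of 1,175 = 117.50, rounded up to 118; 116 present. Not satisfied.
Vote: requires two-thirds of those present (116); 2/3 of 116 = 77.33, rounded up to 78, so 78 needed; 79 in favor. Satisfied.

Invalid — quorum requirement not satisfied.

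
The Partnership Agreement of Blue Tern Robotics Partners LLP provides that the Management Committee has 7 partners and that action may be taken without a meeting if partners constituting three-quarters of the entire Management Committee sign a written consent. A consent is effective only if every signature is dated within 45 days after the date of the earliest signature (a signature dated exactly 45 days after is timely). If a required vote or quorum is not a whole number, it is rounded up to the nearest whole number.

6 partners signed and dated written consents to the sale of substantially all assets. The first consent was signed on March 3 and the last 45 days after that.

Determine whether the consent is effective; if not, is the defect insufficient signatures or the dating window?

Effective — both the signature and dating-window requirements are satisfied.

Signatures required: three-quarters of 7 — 3/4 of 7 = 5.25, rounded up to 6, so 6 needed; 6 signed. Sufficient.
Dating window: the latest signature is 45 days after the earliest; the limit is 45 days. Within the window.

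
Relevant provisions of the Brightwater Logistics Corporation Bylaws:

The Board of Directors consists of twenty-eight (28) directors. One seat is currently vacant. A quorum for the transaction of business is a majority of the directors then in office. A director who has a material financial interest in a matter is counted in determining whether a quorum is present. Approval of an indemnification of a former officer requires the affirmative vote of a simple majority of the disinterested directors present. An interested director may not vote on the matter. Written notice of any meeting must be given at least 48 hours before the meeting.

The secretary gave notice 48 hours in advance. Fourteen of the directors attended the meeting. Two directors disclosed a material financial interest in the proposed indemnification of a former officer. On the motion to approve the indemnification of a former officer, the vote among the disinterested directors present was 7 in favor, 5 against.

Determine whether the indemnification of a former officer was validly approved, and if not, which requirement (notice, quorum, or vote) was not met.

Valid — all requirements satisfied.

Notice: 48 hours given; 48 required (48 ≥ 48). Satisfied.
Quorum: 14 present (interested directors count toward quorum); quorum is 14. Satisfied.
Vote: the indemnification of a former officer requires a majority of the disinterested directors present (14 − 2 = 12). A majority of 12 is 7, so 7 affirmative votes are needed; 7 voted in favor. Satisfied.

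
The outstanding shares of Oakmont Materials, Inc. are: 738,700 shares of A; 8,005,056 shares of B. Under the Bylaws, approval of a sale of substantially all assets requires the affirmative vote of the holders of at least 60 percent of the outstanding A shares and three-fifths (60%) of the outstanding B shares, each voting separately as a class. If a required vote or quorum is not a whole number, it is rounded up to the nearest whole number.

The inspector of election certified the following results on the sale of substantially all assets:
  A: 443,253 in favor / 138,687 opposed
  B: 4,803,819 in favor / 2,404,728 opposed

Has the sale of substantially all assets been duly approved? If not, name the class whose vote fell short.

A: 3/5 of 738700 = 443220; 443,220 required, 443,253 in favor — approved.
B: 3/5 of 8005056 = 4803033.60, rounded up to 4803034; 4,803,034 required, 4,803,819 in favor — approved.

Approved — every class gave the required vote.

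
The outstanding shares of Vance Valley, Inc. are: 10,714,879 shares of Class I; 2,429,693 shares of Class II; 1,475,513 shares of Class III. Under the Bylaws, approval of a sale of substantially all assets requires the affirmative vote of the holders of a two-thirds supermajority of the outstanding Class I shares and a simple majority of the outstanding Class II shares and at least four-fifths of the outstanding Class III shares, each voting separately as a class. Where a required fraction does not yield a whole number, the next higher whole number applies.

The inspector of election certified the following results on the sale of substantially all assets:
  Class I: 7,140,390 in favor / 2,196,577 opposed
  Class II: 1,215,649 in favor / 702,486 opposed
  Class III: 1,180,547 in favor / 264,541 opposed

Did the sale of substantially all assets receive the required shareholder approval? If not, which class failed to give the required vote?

Not approved — the Class I shares did not give the required vote.

Class I: 2/3 of 10714879 = 7143252.67, rounded up to 7143253; 7,143,253 required, 7,140,390 in favor — not approved.
Class II: a majority of 2429693 is 1214847; 1,214,847 required, 1,215,649 in favor — approved.
Class III: 4/5 of 1475513 = 1180410.40, rounded up to 1180411; 1,180,411 required, 1,180,547 in favor — approved.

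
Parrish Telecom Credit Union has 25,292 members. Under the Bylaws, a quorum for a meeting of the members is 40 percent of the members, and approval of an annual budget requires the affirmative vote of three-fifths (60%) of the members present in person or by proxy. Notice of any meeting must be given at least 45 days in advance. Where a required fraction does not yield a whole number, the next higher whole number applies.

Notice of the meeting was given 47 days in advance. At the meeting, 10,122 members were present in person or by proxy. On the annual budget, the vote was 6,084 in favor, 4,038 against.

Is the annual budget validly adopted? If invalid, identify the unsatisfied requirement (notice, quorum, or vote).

Valid — all requirements satisfied.

Notice: 47 days given; 45 required. Satisfied.
Quorum: 40% of 25,292 = 10,116.80, rounded up to 10,117; 10,122 present. Satisfied.
Vote: requires three-fifths of those present (10,122); 3/5 of 10122 = 6073.20, rounded up to 6074, so 6,074 needed; 6,084 in favor. Satisfied.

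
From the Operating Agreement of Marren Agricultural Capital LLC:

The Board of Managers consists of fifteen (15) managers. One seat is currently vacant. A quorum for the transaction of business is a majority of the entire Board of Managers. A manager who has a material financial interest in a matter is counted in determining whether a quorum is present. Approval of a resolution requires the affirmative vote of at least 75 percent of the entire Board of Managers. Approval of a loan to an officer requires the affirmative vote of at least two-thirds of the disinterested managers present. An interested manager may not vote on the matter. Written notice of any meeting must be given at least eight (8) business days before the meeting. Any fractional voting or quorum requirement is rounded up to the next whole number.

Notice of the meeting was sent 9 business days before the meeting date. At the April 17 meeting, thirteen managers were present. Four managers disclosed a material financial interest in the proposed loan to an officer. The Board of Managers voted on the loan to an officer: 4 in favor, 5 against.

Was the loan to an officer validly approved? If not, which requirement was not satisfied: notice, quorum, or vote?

Invalid — vote requirement not satisfied.

Notice: 9 business days given; 8 required (9 ≥ 8). Satisfied.
Quorum: 13 present (interested managers count toward quorum); quorum is 8. Satisfied.
Vote: the loan to an officer requires two-thirds of the disinterested managers present (13 − 4 = 9). 2/3 of 9 = 6, so 6 affirmative votes are needed; 4 voted in favor. Not satisfied.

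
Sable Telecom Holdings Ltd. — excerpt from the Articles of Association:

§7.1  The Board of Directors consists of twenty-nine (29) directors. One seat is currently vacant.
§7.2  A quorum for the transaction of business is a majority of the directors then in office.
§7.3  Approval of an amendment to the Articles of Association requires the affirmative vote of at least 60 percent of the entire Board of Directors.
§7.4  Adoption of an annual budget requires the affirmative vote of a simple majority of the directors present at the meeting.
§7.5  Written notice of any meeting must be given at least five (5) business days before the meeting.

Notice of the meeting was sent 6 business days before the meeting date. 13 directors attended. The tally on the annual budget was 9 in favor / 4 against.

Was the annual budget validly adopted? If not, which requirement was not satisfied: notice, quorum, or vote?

Invalid — quorum requirement not satisfied.

Notice: 6 business days given; 5 required (6 ≥ 5). Satisfied.
Quorum: 13 present; quorum is 15. Not satisfied.
Vote: the annual budget requires a majority of the directors present (13). A majority of 13 is 7, so 7 affirmative votes are needed; 9 voted in favor. Satisfied. (Moot — without a quorum no business can be validly transacted.)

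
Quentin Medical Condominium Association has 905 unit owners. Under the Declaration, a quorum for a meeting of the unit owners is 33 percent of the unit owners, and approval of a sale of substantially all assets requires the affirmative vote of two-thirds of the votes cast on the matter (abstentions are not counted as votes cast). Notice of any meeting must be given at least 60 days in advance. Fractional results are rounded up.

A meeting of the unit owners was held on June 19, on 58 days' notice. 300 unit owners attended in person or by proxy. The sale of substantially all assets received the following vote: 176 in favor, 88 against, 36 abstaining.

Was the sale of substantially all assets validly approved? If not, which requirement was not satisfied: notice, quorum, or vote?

Invalid — notice requirement not satisfied.

Notice: 58 days given; 60 required. Not satisfied.
Quorum: 33% of 905 = 298.65, rounded up to 299; 300 present. Satisfied.
Vote: requires two-thirds of the votes cast (300 − 36 abstaining = 264); 2/3 of 264 = 176, so 176 needed; 176 in favor. Satisfied.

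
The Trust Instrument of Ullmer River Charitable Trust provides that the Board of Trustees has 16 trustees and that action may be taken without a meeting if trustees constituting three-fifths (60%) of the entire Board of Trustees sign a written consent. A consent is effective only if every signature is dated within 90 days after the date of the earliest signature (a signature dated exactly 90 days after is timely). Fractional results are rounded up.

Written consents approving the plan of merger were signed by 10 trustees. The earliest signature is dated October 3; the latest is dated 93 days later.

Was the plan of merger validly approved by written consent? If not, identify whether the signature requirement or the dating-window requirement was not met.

Not effective — dating-window requirement not satisfied.

Signatures required: three-fifths (60%) of 16 — 3/5 of 16 = 9.60, rounded up to 10, so 10 needed; 10 signed. Sufficient.
Dating window: the latest signature is 93 days after the earliest; the limit is 90 days. Outside the window.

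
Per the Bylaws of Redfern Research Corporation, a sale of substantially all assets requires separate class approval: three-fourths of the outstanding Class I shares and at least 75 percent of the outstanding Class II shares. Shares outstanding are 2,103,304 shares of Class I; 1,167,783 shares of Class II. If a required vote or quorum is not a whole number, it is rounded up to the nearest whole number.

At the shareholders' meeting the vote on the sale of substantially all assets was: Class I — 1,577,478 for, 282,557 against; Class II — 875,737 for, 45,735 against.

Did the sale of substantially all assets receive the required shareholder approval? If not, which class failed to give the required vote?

Class I: 3/4 of 2103304 = 1577478; 1,577,478 required, 1,577,478 in favor — approved.
Class II: 3/4 of 1167783 = 875837.25, rounded up to 875838; 875,838 required, 875,737 in favor — not approved.

Not approved — the Class II shares did not give the required vote.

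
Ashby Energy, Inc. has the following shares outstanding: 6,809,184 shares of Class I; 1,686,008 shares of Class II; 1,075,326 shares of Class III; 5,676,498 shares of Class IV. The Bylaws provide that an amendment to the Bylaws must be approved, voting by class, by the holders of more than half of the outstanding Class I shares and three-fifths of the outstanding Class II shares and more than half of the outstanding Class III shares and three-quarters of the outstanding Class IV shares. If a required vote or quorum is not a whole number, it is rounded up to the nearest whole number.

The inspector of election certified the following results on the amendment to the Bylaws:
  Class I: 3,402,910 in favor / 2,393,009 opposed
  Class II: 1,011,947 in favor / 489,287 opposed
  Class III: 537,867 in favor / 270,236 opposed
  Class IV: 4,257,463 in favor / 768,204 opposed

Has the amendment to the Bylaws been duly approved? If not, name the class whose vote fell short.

Not approved — the Class I shares did not give the required vote.

Class I: a majority of 6809184 is 3404593; 3,404,593 required, 3,402,910 in favor — not approved.
Class II: 3/5 of 1686008 = 1011604.80, rounded up to 1011605; 1,011,605 required, 1,011,947 in favor — approved.
Class III: a majority of 1075326 is 537664; 537,664 required, 537,867 in favor — approved.
Class IV: 3/4 of 5676498 = 4257373.50, rounded up to 4257374; 4,257,374 required, 4,257,463 in favor — approved.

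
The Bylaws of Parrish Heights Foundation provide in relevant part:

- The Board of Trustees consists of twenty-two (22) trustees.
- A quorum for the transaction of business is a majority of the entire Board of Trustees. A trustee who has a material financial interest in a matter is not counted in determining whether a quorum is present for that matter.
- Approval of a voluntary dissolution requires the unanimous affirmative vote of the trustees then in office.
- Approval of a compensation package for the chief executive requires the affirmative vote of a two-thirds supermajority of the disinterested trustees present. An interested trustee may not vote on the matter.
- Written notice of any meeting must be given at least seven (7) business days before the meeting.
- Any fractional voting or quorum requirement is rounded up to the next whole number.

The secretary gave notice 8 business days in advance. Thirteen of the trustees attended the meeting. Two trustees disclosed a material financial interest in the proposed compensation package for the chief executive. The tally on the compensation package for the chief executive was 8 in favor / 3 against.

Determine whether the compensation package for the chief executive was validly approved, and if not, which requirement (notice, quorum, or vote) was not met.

Invalid — quorum requirement not satisfied.

Notice: 8 business days given; 7 required (8 ≥ 7). Satisfied.
Quorum: 13 present, but the 2 interested trustees do not count, leaving 11. Quorum is 12. Not satisfied.
Vote: the compensation package for the chief executive requires two-thirds of the disinterested trustees present (13 − 2 = 11). 2/3 of 11 = 7.33, rounded up to 8, so 8 affirmative votes are needed; 8 voted in favor. Satisfied. (Moot — without a quorum no business can be validly transacted.)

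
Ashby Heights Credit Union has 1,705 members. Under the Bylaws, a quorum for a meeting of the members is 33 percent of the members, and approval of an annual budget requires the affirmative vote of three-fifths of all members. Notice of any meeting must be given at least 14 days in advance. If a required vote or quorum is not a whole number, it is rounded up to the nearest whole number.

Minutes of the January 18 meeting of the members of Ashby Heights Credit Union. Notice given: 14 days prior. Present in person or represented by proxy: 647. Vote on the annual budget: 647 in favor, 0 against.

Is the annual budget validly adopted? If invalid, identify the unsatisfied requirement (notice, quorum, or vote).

Invalid — vote requirement not satisfied.

Notice: 14 days given; 14 required. Satisfied.
Quorum: 33% of 1,705 = 562.65, rounded up to 563; 647 present. Satisfied.
Vote: requires three-fifths of all members (1,705); 3/5 of 1705 = 1023, so 1,023 needed; 647 in favor. Not satisfied.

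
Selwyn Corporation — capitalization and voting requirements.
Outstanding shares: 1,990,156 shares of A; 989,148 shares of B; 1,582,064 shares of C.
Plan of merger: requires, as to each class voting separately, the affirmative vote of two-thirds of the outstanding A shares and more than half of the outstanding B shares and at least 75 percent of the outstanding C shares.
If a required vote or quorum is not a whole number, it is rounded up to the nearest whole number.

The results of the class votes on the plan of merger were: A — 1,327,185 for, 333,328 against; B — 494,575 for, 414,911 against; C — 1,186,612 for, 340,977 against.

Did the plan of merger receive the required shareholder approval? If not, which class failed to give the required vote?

Approved — every class gave the required vote.

A: 2/3 of 1990156 = 1326770.67, rounded up to 1326771; 1,326,771 required, 1,327,185 in favor — approved.
B: a majority of 989148 is 494575; 494,575 required, 494,575 in favor — approved.
C: 3/4 of 1582064 = 1186548; 1,186,548 required, 1,186,612 in favor — approved.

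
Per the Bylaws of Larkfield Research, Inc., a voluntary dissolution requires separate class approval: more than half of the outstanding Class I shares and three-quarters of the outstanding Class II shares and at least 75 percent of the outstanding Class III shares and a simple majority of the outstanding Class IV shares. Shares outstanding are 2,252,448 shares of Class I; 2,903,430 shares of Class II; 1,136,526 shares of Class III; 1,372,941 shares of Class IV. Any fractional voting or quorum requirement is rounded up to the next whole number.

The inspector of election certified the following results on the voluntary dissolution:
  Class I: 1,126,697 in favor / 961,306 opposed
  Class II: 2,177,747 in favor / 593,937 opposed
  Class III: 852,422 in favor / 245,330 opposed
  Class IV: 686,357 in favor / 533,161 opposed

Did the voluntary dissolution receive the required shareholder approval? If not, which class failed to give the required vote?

Not approved — the Class IV shares did not give the required vote.

Class I: a majority of 2252448 is 1126225; 1,126,225 required, 1,126,697 in favor — approved.
Class II: 3/4 of 2903430 = 2177572.50, rounded up to 2177573; 2,177,573 required, 2,177,747 in favor — approved.
Class III: 3/4 of 1136526 = 852394.50, rounded up to 852395; 852,395 required, 852,422 in favor — approved.
Class IV: a majority of 1372941 is 686471; 686,471 required, 686,357 in favor — not approved.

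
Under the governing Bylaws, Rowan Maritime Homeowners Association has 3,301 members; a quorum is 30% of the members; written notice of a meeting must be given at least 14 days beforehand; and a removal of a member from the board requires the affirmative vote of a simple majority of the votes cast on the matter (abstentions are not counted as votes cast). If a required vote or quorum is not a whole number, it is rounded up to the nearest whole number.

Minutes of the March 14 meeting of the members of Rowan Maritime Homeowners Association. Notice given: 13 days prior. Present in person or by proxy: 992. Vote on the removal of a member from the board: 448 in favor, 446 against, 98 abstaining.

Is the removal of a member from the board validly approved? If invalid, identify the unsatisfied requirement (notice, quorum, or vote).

Invalid — notice requirement not satisfied.

Notice: 13 days given; 14 required. Not satisfied.
Quorum: 30% of 3,301 = 990.30, rounded up to 991; 992 present. Satisfied.
Vote: requires a majority of the votes cast (992 − 98 abstaining = 894); a majority of 894 is 448, so 448 needed; 448 in favor. Satisfied.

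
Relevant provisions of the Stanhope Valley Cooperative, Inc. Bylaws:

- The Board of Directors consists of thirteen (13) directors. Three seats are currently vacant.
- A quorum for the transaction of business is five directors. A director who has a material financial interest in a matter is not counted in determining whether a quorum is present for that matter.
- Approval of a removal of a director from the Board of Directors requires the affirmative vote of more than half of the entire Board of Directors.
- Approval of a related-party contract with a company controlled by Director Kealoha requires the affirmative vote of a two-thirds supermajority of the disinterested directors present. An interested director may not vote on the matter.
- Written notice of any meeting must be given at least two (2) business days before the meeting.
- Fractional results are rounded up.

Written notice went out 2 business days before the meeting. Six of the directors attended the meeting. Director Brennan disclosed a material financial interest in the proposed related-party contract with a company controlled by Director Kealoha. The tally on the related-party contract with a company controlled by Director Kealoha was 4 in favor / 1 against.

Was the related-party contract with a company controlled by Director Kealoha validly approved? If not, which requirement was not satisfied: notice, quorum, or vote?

Valid — all requirements satisfied.

Notice: 2 business days given; 2 required (2 ≥ 2). Satisfied.
Quorum: 6 present, but the 1 interested director does not count, leaving 5. Quorum is 5. Satisfied.
Vote: the related-party contract with a company controlled by Director Kealoha requires two-thirds of the disinterested directors present (6 − 1 = 5). 2/3 of 5 = 3.33, rounded up to 4, so 4 affirmative votes are needed; 4 voted in favor. Satisfied.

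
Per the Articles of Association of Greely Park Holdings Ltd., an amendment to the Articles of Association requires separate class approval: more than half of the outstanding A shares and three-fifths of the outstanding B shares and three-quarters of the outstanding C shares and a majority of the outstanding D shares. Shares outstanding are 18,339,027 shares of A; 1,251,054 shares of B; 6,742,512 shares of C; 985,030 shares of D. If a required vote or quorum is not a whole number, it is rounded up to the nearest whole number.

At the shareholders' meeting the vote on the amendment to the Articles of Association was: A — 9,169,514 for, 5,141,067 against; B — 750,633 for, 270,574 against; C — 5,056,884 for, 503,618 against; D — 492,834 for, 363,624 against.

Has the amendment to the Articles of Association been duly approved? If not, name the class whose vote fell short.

Approved — every class gave the required vote.

A: a majority of 18339027 is 9169514; 9,169,514 required, 9,169,514 in favor — approved.
B: 3/5 of 1251054 = 750632.40, rounded up to 750633; 750,633 required, 750,633 in favor — approved.
C: 3/4 of 6742512 = 5056884; 5,056,884 required, 5,056,884 in favor — approved.
D: a majority of 985030 is 492516; 492,516 required, 492,834 in favor — approved.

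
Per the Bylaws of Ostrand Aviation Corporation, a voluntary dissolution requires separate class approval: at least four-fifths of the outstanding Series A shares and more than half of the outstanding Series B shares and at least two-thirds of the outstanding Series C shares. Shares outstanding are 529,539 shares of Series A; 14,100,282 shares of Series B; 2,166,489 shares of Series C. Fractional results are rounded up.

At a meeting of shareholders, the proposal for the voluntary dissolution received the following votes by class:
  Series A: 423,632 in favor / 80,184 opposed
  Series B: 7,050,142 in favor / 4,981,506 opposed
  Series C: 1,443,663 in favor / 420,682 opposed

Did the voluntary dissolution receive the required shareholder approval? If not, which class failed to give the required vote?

Not approved — the Series C shares did not give the required vote.

Series A: 4/5 of 529539 = 423631.20, rounded up to 423632; 423,632 required, 423,632 in favor — approved.
Series B: a majority of 14100282 is 7050142; 7,050,142 required, 7,050,142 in favor — approved.
Series C: 2/3 of 2166489 = 1444326; 1,444,326 required, 1,443,663 in favor — not approved.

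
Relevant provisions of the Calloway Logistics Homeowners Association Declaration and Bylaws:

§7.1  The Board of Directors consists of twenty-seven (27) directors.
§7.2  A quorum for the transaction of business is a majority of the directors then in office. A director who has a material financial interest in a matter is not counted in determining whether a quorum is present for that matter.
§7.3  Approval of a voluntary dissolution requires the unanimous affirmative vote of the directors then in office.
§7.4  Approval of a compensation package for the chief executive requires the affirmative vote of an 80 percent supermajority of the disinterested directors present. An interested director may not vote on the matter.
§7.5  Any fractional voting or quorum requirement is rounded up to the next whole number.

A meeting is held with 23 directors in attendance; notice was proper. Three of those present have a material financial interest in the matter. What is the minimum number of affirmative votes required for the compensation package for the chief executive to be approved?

The compensation package for the chief executive requires four-fifths of the disinterested directors present (23 − 3 = 20).
4/5 of 20 = 16.

16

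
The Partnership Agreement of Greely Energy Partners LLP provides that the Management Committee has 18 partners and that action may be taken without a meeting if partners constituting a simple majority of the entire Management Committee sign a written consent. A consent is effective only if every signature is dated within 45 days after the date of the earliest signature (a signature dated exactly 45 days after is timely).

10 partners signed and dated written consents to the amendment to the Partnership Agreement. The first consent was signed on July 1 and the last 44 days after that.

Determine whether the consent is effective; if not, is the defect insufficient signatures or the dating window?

Signatures required: a simple majority of 18 — a majority of 18 is 10, so 10 needed; 10 signed. Sufficient.
Dating window: the latest signature is 44 days after the earliest; the limit is 45 days. Within the window.

Effective — both the signature and dating-window requirements are satisfied.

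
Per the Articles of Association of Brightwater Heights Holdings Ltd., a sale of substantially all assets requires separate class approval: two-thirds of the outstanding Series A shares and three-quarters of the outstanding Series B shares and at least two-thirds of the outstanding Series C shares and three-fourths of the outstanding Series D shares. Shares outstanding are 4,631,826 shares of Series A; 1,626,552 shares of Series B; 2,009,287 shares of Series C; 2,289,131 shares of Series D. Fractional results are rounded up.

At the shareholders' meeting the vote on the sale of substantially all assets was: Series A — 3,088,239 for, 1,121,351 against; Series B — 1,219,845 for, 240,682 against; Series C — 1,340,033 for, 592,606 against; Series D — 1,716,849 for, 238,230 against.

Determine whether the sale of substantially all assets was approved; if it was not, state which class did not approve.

Series A: 2/3 of 4631826 = 3087884; 3,087,884 required, 3,088,239 in favor — approved.
Series B: 3/4 of 1626552 = 1219914; 1,219,914 required, 1,219,845 in favor — not approved.
Series C: 2/3 of 2009287 = 1339524.67, rounded up to 1339525; 1,339,525 required, 1,340,033 in favor — approved.
Series D: 3/4 of 2289131 = 1716848.25, rounded up to 1716849; 1,716,849 required, 1,716,849 in favor — approved.

Not approved — the Series B shares did not give the required vote.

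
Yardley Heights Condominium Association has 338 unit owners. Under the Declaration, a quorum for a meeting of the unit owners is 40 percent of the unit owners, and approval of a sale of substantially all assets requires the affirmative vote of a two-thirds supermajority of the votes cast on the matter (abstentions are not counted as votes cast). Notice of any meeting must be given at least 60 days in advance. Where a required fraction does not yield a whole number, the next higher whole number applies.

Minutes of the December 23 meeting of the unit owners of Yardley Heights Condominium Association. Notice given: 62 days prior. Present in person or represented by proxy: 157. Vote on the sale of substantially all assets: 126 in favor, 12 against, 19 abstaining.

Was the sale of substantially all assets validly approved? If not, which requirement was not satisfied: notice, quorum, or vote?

Notice: 62 days given; 60 required. Satisfied.
Quorum: 40% of 338 = 135.20, rounded up to 136; 157 present. Satisfied.
Vote: requires two-thirds of the votes cast (157 − 19 abstaining = 138); 2/3 of 138 = 92, so 92 needed; 126 in favor. Satisfied.

Valid — all requirements satisfied.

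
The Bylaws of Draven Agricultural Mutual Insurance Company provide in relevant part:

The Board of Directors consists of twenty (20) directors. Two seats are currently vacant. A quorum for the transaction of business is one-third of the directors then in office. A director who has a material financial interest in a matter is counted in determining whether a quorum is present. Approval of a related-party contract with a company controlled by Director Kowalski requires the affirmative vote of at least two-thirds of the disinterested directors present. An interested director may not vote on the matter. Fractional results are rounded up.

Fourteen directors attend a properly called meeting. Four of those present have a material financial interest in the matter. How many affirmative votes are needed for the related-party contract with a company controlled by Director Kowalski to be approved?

The related-party contract with a company controlled by Director Kowalski requires two-thirds of the disinterested directors present (14 − 4 = 10).
2/3 of 10 = 6.67, rounded up to 7.

7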